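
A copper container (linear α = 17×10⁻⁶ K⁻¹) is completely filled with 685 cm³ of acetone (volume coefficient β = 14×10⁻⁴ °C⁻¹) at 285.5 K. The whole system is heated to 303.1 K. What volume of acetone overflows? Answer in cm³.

The container also expands: β_container ≈ 3α = 5.1×10⁻⁵ /K
Net overflow = V₀(β_liq − 3α_cont)ΔT
β − 3α = 1.40×10⁻³ − 5.1×10⁻⁵ = 1.349×10⁻³ /K; ΔT = 17.6 K
ΔV = 685 × 1.349×10⁻³ × 17.6 = 16.3 cm³

16.3 cm³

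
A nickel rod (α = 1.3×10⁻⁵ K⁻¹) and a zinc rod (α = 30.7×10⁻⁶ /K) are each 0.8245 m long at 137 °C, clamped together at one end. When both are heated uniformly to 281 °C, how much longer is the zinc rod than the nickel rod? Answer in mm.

2.10 mm

ΔT = 144 K
nickel: ΔL = 1.3×10⁻⁵ × 0.8245 m × 144 = 1.5435×10⁻³ m = 1.5435 mm
zinc: ΔL = 30.7×10⁻⁶ × 0.8245 m × 144 = 3.6449×10⁻³ m = 3.6449 mm
difference = 3.6449 − 1.5435 = 2.1014 mm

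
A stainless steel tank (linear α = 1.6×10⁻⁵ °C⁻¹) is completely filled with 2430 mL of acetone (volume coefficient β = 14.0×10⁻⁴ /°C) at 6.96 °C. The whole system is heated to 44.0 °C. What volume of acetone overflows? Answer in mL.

122 mL

The tank also expands: β_container ≈ 3α = 4.8×10⁻⁵ /K
Net overflow = V₀(β_liq − 3α_cont)ΔT
β − 3α = 1.40×10⁻³ − 4.8×10⁻⁵ = 1.352×10⁻³ /K; ΔT = 37.04 K
ΔV = 2430 × 1.352×10⁻³ × 37.04 = 122 mL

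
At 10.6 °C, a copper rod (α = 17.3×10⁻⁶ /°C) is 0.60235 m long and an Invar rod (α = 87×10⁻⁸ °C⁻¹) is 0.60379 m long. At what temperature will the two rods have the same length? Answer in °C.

Equal length when α₁L₁ΔT − α₂L₂ΔT = L₂ − L₁ = 1.44×10⁻³ m
α₁L₁ = 1.0420655×10⁻⁵, α₂L₂ = 5.252973×10⁻⁷ → Δ(αL) = 9.8953577×10⁻⁶ m/K
ΔT = 1.44×10⁻³ / 9.8953577×10⁻⁶ = 145.523 K, so T = 10.6 + 145.523 = 156.123 °C

T = 156.1 °C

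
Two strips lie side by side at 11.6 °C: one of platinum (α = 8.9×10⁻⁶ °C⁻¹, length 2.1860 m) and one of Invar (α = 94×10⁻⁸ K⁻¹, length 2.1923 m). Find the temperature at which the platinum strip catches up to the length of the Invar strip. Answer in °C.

Equal length when α₁L₁ΔT − α₂L₂ΔT = L₂ − L₁ = 6.30×10⁻³ m
α₁L₁ = 1.94554×10⁻⁵, α₂L₂ = 2.060762×10⁻⁶ → Δ(αL) = 1.7394638×10⁻⁵ m/K
ΔT = 6.30×10⁻³ / 1.7394638×10⁻⁵ = 362.181 K, so T = 11.6 + 362.181 = 373.781 °C

T = 373.8 °C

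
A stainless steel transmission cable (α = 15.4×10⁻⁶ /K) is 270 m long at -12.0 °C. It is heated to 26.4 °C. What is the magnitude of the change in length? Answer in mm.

ΔL = 160 mm

|ΔT| = |26.4 − (-12.0)| = 38.4 K
ΔL = αL₀ΔT = (15.4×10⁻⁶)(270)(38.4) = 1.60×10⁻¹ m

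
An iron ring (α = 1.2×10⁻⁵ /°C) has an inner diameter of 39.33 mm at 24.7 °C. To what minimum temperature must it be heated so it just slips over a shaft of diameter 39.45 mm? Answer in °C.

T = 279 °C

Required Δd = 39.45 − 39.33 = 0.12 mm
Δd = αd₀ΔT ⇒ ΔT = Δd/(αd₀) = 0.12 / (1.2×10⁻⁵ × 39.33) = 254.26 K
T_min = 24.7 + 254.26 = 278.96 °C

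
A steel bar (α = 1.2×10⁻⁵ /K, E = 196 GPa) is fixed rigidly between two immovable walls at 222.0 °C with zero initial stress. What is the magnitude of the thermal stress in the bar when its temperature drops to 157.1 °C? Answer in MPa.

σ = 153 MPa

Fully constrained: the free strain ε = αΔT is blocked, so σ = Eε = EαΔT.
|ΔT| = 64.9 K
σ = 196×10⁹ × 1.2×10⁻⁵ × 64.9 = 1.53×10⁸ Pa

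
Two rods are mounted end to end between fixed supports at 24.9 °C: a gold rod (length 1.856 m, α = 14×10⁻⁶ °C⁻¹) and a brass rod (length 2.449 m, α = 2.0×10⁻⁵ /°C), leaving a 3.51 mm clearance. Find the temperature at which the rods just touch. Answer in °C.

α₁L₁ = 2.5984×10⁻⁵ m/K, α₂L₂ = 4.898×10⁻⁵ m/K → total 7.4964×10⁻⁵ m/K
ΔT = g/(α₁L₁+α₂L₂) = 3.51×10⁻³ / 7.4964×10⁻⁵ = 46.822 K
T = 24.9 + 46.822 = 71.722 °C

T = 71.7 °C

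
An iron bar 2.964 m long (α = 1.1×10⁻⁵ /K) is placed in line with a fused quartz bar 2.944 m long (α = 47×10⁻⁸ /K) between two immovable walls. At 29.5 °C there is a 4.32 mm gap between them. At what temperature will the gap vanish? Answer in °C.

α₁L₁ = 3.2604×10⁻⁵ m/K, α₂L₂ = 1.38368×10⁻⁶ m/K → total 3.398768×10⁻⁵ m/K
ΔT = g/(α₁L₁+α₂L₂) = 4.32×10⁻³ / 3.398768×10⁻⁵ = 127.10 K
T = 29.5 + 127.10 = 156.60 °C

T = 157 °C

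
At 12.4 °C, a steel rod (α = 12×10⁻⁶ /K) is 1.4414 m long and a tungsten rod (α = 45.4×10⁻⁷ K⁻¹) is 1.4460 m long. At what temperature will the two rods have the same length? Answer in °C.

T = 441.0 °C

Equal length when α₁L₁ΔT − α₂L₂ΔT = L₂ − L₁ = 4.60×10⁻³ m
α₁L₁ = 1.72968×10⁻⁵, α₂L₂ = 6.56484×10⁻⁶ → Δ(αL) = 1.073196×10⁻⁵ m/K
ΔT = 4.60×10⁻³ / 1.073196×10⁻⁵ = 428.626 K, so T = 12.4 + 428.626 = 441.026 °C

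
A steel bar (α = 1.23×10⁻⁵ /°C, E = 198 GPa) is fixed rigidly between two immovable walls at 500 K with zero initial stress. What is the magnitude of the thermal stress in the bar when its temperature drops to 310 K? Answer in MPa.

σ = 463 MPa

Fully constrained: the free strain ε = αΔT is blocked, so σ = Eε = EαΔT.
|ΔT| = 190 K
σ = 198×10⁹ × 1.23×10⁻⁵ × 190 = 4.63×10⁸ Pa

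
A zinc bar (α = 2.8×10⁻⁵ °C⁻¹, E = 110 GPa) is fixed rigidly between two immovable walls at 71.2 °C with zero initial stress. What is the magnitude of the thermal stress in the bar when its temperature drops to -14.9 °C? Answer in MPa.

σ = 265 MPa

Fully constrained: the free strain ε = αΔT is blocked, so σ = Eε = EαΔT.
|ΔT| = 86.1 K
σ = 110×10⁹ × 2.8×10⁻⁵ × 86.1 = 2.65×10⁸ Pa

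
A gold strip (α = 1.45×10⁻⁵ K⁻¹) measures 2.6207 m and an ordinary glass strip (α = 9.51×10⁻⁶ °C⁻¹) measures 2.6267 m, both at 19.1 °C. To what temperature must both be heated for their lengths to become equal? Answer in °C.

T = 479.9 °C

L₁(1 + α₁ΔT) = L₂(1 + α₂ΔT) ⇒ ΔT = (L₂ − L₁)/(α₁L₁ − α₂L₂)
L₂ − L₁ = 2.6267 − 2.6207 = 6.00×10⁻³ m
α₁L₁ − α₂L₂ = 1.45×10⁻⁵×2.6207 − 9.51×10⁻⁶×2.6267 = 1.3020233×10⁻⁵ m/K
ΔT = 6.00×10⁻³ / 1.3020233×10⁻⁵ = 460.821 K
T = 19.1 + 460.821 = 479.921 °C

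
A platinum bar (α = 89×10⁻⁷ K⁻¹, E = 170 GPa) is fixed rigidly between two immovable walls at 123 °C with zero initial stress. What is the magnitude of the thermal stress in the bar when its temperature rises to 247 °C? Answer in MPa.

σ = 188 MPa

Fully constrained: the free strain ε = αΔT is blocked, so σ = Eε = EαΔT.
|ΔT| = 124 K
σ = 170×10⁹ × 89×10⁻⁷ × 124 = 1.88×10⁸ Pa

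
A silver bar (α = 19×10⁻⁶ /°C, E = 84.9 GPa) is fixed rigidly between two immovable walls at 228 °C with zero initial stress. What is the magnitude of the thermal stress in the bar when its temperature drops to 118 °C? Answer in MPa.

Fully constrained: the free strain ε = αΔT is blocked, so σ = Eε = EαΔT.
|ΔT| = 110 K
σ = 84.9×10⁹ × 19×10⁻⁶ × 110 = 1.77×10⁸ Pa

σ = 177 MPa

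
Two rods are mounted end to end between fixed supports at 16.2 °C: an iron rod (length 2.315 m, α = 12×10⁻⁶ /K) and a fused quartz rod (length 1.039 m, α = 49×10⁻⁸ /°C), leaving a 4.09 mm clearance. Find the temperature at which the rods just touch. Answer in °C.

T = 161 °C

α₁L₁ = 2.778×10⁻⁵ m/K, α₂L₂ = 5.0911×10⁻⁷ m/K → total 2.828911×10⁻⁵ m/K
ΔT = g/(α₁L₁+α₂L₂) = 4.09×10⁻³ / 2.828911×10⁻⁵ = 144.58 K
T = 16.2 + 144.58 = 160.78 °C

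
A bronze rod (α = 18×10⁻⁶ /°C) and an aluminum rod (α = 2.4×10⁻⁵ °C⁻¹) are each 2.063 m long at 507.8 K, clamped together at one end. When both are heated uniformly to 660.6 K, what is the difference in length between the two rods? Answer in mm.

1.89 mm

ΔT = 152.8 K
bronze: ΔL = 18×10⁻⁶ × 2.063 m × 152.8 = 5.6741×10⁻³ m = 5.6741 mm
aluminum: ΔL = 2.4×10⁻⁵ × 2.063 m × 152.8 = 7.5654×10⁻³ m = 7.5654 mm
difference = 7.5654 − 5.6741 = 1.8913 mm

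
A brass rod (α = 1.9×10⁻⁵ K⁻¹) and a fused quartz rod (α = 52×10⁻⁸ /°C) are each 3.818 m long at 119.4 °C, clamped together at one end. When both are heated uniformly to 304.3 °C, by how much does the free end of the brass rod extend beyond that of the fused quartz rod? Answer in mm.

ΔT = 184.9 K
brass: ΔL = 1.9×10⁻⁵ × 3.818 m × 184.9 = 1.3413×10⁻² m = 13.413 mm
fused quartz: ΔL = 52×10⁻⁸ × 3.818 m × 184.9 = 3.6709×10⁻⁴ m = 0.36709 mm
difference = 13.413 − 0.36709 = 13.04591 mm

13.0 mm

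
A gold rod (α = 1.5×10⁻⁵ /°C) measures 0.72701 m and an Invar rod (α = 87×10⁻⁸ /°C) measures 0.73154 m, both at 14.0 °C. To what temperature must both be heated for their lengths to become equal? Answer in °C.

T = 455.1 °C

Equal length when α₁L₁ΔT − α₂L₂ΔT = L₂ − L₁ = 4.53×10⁻³ m
α₁L₁ = 1.090515×10⁻⁵, α₂L₂ = 6.364398×10⁻⁷ → Δ(αL) = 1.02687102×10⁻⁵ m/K
ΔT = 4.53×10⁻³ / 1.02687102×10⁻⁵ = 441.146 K, so T = 14.0 + 441.146 = 455.146 °C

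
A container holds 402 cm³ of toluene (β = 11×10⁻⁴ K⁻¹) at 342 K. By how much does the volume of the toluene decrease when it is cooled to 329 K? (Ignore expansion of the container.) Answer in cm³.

|ΔT| = |329 − 342| = 13 K
ΔV = βV₀ΔT = (11×10⁻⁴)(402)(13) = 5.75 cm³

ΔV = 5.75 cm³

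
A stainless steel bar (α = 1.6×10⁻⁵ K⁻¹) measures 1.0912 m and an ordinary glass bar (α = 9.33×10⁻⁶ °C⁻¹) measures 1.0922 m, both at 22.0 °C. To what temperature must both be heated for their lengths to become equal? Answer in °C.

T = 159.6 °C

Equal length when α₁L₁ΔT − α₂L₂ΔT = L₂ − L₁ = 1.00×10⁻³ m
α₁L₁ = 1.74592×10⁻⁵, α₂L₂ = 1.0190226×10⁻⁵ → Δ(αL) = 7.268974×10⁻⁶ m/K
ΔT = 1.00×10⁻³ / 7.268974×10⁻⁶ = 137.571 K, so T = 22.0 + 137.571 = 159.571 °C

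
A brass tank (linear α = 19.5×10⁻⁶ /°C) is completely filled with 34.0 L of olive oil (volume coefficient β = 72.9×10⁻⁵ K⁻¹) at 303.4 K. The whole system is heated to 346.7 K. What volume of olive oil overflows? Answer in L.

0.987 L

The tank also expands: β_container ≈ 3α = 5.85×10⁻⁵ /K
Net overflow = V₀(β_liq − 3α_cont)ΔT
β − 3α = 7.29×10⁻⁴ − 5.85×10⁻⁵ = 6.705×10⁻⁴ /K; ΔT = 43.3 K
ΔV = 34.0 × 6.705×10⁻⁴ × 43.3 = 0.987 L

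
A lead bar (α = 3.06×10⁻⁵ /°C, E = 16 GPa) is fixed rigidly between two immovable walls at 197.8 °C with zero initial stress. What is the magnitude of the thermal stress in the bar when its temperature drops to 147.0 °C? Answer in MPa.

σ = 24.9 MPa

Fully constrained: the free strain ε = αΔT is blocked, so σ = Eε = EαΔT.
|ΔT| = 50.8 K
σ = 16.0×10⁹ × 3.06×10⁻⁵ × 50.8 = 2.49×10⁷ Pa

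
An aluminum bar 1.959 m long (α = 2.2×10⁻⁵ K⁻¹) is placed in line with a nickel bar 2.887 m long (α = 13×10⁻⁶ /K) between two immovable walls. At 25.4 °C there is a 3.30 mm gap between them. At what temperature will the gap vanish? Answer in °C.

α₁L₁ = 4.3098×10⁻⁵ m/K, α₂L₂ = 3.7531×10⁻⁵ m/K → total 8.0629×10⁻⁵ m/K
ΔT = g/(α₁L₁+α₂L₂) = 3.30×10⁻³ / 8.0629×10⁻⁵ = 40.928 K
T = 25.4 + 40.928 = 66.328 °C

T = 66.3 °C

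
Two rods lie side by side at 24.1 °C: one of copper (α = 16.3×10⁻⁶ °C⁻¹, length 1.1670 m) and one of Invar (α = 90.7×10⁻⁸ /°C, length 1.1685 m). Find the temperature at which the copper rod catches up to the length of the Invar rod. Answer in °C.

T = 107.6 °C

Equal length when α₁L₁ΔT − α₂L₂ΔT = L₂ − L₁ = 1.50×10⁻³ m
α₁L₁ = 1.90221×10⁻⁵, α₂L₂ = 1.0598295×10⁻⁶ → Δ(αL) = 1.79622705×10⁻⁵ m/K
ΔT = 1.50×10⁻³ / 1.79622705×10⁻⁵ = 83.508 K, so T = 24.1 + 83.508 = 107.608 °C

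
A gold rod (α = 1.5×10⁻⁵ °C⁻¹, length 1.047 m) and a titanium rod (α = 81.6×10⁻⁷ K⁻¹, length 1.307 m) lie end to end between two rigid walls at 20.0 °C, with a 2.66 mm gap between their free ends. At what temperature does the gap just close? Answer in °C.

α₁L₁ = 1.5705×10⁻⁵ m/K, α₂L₂ = 1.066512×10⁻⁵ m/K → total 2.637012×10⁻⁵ m/K
ΔT = g/(α₁L₁+α₂L₂) = 2.66×10⁻³ / 2.637012×10⁻⁵ = 100.87 K
T = 20.0 + 100.87 = 120.87 °C

T = 121 °C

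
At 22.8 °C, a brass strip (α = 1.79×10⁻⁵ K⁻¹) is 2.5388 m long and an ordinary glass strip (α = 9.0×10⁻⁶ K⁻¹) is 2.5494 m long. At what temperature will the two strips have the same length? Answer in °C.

L₁(1 + α₁ΔT) = L₂(1 + α₂ΔT) ⇒ ΔT = (L₂ − L₁)/(α₁L₁ − α₂L₂)
L₂ − L₁ = 2.5494 − 2.5388 = 1.06×10⁻² m
α₁L₁ − α₂L₂ = 1.79×10⁻⁵×2.5388 − 9.0×10⁻⁶×2.5494 = 2.249992×10⁻⁵ m/K
ΔT = 1.06×10⁻² / 2.249992×10⁻⁵ = 471.113 K
T = 22.8 + 471.113 = 493.913 °C

T = 493.9 °C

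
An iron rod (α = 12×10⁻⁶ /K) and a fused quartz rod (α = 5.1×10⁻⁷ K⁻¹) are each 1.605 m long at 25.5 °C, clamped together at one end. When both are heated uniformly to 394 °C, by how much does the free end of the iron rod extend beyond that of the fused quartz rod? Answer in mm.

ΔT = 368.5 K
iron: ΔL = 12×10⁻⁶ × 1.605 m × 368.5 = 7.0973×10⁻³ m = 7.0973 mm
fused quartz: ΔL = 5.1×10⁻⁷ × 1.605 m × 368.5 = 3.0164×10⁻⁴ m = 0.30164 mm
difference = 7.0973 − 0.30164 = 6.79566 mm

6.80 mm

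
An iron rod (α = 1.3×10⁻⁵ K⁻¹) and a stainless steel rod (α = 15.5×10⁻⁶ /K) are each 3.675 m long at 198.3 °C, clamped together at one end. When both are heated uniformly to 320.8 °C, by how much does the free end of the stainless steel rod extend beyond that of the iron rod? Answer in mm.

ΔT = 122.5 K
iron: ΔL = 1.3×10⁻⁵ × 3.675 m × 122.5 = 5.8524×10⁻³ m = 5.8524 mm
stainless steel: ΔL = 15.5×10⁻⁶ × 3.675 m × 122.5 = 6.9779×10⁻³ m = 6.9779 mm
difference = 6.9779 − 5.8524 = 1.1255 mm

1.13 mm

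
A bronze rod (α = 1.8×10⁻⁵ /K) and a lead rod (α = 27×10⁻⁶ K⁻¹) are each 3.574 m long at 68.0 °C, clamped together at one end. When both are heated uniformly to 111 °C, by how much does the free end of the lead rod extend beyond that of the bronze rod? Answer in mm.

1.38 mm

ΔT = 43.0 K
bronze: ΔL = 1.8×10⁻⁵ × 3.574 m × 43.0 = 2.7663×10⁻³ m = 2.7663 mm
lead: ΔL = 27×10⁻⁶ × 3.574 m × 43.0 = 4.1494×10⁻³ m = 4.1494 mm
difference = 4.1494 − 2.7663 = 1.3831 mm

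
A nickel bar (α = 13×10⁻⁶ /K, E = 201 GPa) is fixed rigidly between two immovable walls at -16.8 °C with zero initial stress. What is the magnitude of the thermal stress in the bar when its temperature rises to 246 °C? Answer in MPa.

Fully constrained: the free strain ε = αΔT is blocked, so σ = Eε = EαΔT.
|ΔT| = 262.8 K
σ = 201×10⁹ × 13×10⁻⁶ × 262.8 = 6.87×10⁸ Pa

σ = 687 MPa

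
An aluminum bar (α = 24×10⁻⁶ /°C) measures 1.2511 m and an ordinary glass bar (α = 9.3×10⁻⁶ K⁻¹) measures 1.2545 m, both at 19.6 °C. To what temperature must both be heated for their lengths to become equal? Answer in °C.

L₁(1 + α₁ΔT) = L₂(1 + α₂ΔT) ⇒ ΔT = (L₂ − L₁)/(α₁L₁ − α₂L₂)
L₂ − L₁ = 1.2545 − 1.2511 = 3.40×10⁻³ m
α₁L₁ − α₂L₂ = 24×10⁻⁶×1.2511 − 9.3×10⁻⁶×1.2545 = 1.835955×10⁻⁵ m/K
ΔT = 3.40×10⁻³ / 1.835955×10⁻⁵ = 185.190 K
T = 19.6 + 185.190 = 204.790 °C

T = 204.8 °C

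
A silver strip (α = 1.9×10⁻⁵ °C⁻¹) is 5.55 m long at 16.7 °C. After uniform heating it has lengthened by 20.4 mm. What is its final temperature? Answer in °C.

ΔL = αL₀ΔT ⇒ ΔT = ΔL / (αL₀)
ΔT = 20.4×10⁻³ m / (1.9×10⁻⁵ × 5.55 m) = 193.46 K
T = 16.7 + 193.46 = 210.16 °C

T = 210 °C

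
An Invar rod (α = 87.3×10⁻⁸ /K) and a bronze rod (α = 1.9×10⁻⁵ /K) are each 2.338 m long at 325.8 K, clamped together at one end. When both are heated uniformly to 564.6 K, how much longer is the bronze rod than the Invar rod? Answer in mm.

10.1 mm

ΔT = 238.8 K
Invar: ΔL = 87.3×10⁻⁸ × 2.338 m × 238.8 = 4.8741×10⁻⁴ m = 0.48741 mm
bronze: ΔL = 1.9×10⁻⁵ × 2.338 m × 238.8 = 1.0608×10⁻² m = 10.608 mm
difference = 10.608 − 0.48741 = 10.12059 mm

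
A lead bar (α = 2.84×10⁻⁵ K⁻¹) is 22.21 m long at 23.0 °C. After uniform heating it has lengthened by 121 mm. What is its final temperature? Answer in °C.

T = 215 °C

ΔL = αL₀ΔT ⇒ ΔT = ΔL / (αL₀)
ΔT = 121×10⁻³ m / (2.84×10⁻⁵ × 22.21 m) = 191.83 K
T = 23.0 + 191.83 = 214.83 °C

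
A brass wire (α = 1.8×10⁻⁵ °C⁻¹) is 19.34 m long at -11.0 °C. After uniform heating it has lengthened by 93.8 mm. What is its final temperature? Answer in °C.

T = 258 °C

ΔL = αL₀ΔT ⇒ ΔT = ΔL / (αL₀)
ΔT = 93.8×10⁻³ m / (1.8×10⁻⁵ × 19.34 m) = 269.45 K
T = -11.0 + 269.45 = 258.45 °C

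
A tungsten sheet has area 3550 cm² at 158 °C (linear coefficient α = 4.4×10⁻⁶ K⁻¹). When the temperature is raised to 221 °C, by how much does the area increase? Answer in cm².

Area coefficient ≈ 2α; |ΔT| = 63 K
ΔA = 2αA₀ΔT = 2(4.4×10⁻⁶)(3550)(63) = 1.97 cm²

ΔA = 1.97 cm²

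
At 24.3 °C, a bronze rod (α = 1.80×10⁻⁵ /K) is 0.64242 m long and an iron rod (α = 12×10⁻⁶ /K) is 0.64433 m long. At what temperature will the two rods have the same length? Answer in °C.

L₁(1 + α₁ΔT) = L₂(1 + α₂ΔT) ⇒ ΔT = (L₂ − L₁)/(α₁L₁ − α₂L₂)
L₂ − L₁ = 0.64433 − 0.64242 = 1.91×10⁻³ m
α₁L₁ − α₂L₂ = 1.80×10⁻⁵×0.64242 − 12×10⁻⁶×0.64433 = 3.8316×10⁻⁶ m/K
ΔT = 1.91×10⁻³ / 3.8316×10⁻⁶ = 498.486 K
T = 24.3 + 498.486 = 522.786 °C

T = 522.8 °C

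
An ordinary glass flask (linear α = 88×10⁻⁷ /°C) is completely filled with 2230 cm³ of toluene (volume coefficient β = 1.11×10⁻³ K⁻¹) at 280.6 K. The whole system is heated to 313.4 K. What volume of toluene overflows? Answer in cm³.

The flask also expands: β_container ≈ 3α = 2.64×10⁻⁵ /K
Net overflow = V₀(β_liq − 3α_cont)ΔT
β − 3α = 1.11×10⁻³ − 2.64×10⁻⁵ = 1.0836×10⁻³ /K; ΔT = 32.8 K
ΔV = 2230 × 1.0836×10⁻³ × 32.8 = 79.3 cm³

79.3 cm³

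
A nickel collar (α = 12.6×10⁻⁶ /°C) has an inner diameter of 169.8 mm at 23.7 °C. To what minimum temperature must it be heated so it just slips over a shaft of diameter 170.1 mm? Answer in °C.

Required Δd = 170.1 − 169.8 = 0.3 mm
Δd = αd₀ΔT ⇒ ΔT = Δd/(αd₀) = 0.3 / (12.6×10⁻⁶ × 169.8) = 140.22 K
T_min = 23.7 + 140.22 = 163.92 °C

T = 164 °C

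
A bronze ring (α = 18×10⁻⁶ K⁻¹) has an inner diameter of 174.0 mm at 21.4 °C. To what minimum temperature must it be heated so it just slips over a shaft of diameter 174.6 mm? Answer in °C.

Required Δd = 174.6 − 174.0 = 0.6 mm
Δd = αd₀ΔT ⇒ ΔT = Δd/(αd₀) = 0.6 / (18×10⁻⁶ × 174.0) = 191.57 K
T_min = 21.4 + 191.57 = 212.97 °C

T = 213 °C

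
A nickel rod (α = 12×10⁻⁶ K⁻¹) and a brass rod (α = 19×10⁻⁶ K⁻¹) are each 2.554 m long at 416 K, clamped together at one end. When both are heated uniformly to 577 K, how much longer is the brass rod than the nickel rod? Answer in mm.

2.88 mm

ΔT = 161 K
nickel: ΔL = 12×10⁻⁶ × 2.554 m × 161 = 4.9343×10⁻³ m = 4.9343 mm
brass: ΔL = 19×10⁻⁶ × 2.554 m × 161 = 7.8127×10⁻³ m = 7.8127 mm
difference = 7.8127 − 4.9343 = 2.8784 mm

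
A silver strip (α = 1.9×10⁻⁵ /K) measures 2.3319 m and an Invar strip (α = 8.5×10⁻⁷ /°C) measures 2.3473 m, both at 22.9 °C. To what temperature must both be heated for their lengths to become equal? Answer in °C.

T = 386.9 °C

L₁(1 + α₁ΔT) = L₂(1 + α₂ΔT) ⇒ ΔT = (L₂ − L₁)/(α₁L₁ − α₂L₂)
L₂ − L₁ = 2.3473 − 2.3319 = 1.54×10⁻² m
α₁L₁ − α₂L₂ = 1.9×10⁻⁵×2.3319 − 8.5×10⁻⁷×2.3473 = 4.2310895×10⁻⁵ m/K
ΔT = 1.54×10⁻² / 4.2310895×10⁻⁵ = 363.972 K
T = 22.9 + 363.972 = 386.872 °C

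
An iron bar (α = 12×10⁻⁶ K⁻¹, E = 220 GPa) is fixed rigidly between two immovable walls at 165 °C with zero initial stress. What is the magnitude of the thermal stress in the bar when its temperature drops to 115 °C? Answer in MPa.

Fully constrained: the free strain ε = αΔT is blocked, so σ = Eε = EαΔT.
|ΔT| = 50 K
σ = 220×10⁹ × 12×10⁻⁶ × 50 = 1.32×10⁸ Pa

σ = 132 MPa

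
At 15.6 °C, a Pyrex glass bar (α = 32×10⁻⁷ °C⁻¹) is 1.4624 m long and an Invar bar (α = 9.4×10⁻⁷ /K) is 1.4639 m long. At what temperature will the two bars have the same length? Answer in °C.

Equal length when α₁L₁ΔT − α₂L₂ΔT = L₂ − L₁ = 1.50×10⁻³ m
α₁L₁ = 4.67968×10⁻⁶, α₂L₂ = 1.376066×10⁻⁶ → Δ(αL) = 3.303614×10⁻⁶ m/K
ΔT = 1.50×10⁻³ / 3.303614×10⁻⁶ = 454.048 K, so T = 15.6 + 454.048 = 469.648 °C

T = 469.6 °C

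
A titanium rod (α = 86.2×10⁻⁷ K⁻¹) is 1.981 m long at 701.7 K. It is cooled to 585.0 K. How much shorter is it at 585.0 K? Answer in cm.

|ΔT| = |585.0 − 701.7| = 116.7 K
ΔL = αL₀ΔT = (86.2×10⁻⁷)(1.981)(116.7) = 1.99×10⁻³ m

ΔL = 0.199 cm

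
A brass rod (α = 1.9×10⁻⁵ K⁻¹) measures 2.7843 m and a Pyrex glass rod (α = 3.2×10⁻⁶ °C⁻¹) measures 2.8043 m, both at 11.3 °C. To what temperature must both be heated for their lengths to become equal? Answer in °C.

T = 466.6 °C

Equal length when α₁L₁ΔT − α₂L₂ΔT = L₂ − L₁ = 2.00×10⁻² m
α₁L₁ = 5.29017×10⁻⁵, α₂L₂ = 8.97376×10⁻⁶ → Δ(αL) = 4.392794×10⁻⁵ m/K
ΔT = 2.00×10⁻² / 4.392794×10⁻⁵ = 455.291 K, so T = 11.3 + 455.291 = 466.591 °C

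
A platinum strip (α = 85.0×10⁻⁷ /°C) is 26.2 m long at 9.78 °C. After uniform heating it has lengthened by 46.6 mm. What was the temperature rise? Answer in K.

ΔT = 209 K

ΔL = αL₀ΔT ⇒ ΔT = ΔL / (αL₀)
ΔT = 46.6×10⁻³ m / (85.0×10⁻⁷ × 26.2 m) = 209.25 K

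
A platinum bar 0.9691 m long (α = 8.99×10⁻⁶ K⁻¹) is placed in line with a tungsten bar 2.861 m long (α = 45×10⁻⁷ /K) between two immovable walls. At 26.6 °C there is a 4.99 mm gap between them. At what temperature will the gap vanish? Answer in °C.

α₁L₁ = 8.712209×10⁻⁶ m/K, α₂L₂ = 1.28745×10⁻⁵ m/K → total 2.1586709×10⁻⁵ m/K
ΔT = g/(α₁L₁+α₂L₂) = 4.99×10⁻³ / 2.1586709×10⁻⁵ = 231.16 K
T = 26.6 + 231.16 = 257.76 °C

T = 258 °C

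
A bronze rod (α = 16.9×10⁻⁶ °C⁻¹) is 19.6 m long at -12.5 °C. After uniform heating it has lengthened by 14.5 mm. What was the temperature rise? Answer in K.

ΔT = 43.8 K

ΔL = αL₀ΔT ⇒ ΔT = ΔL / (αL₀)
ΔT = 14.5×10⁻³ m / (16.9×10⁻⁶ × 19.6 m) = 43.775 K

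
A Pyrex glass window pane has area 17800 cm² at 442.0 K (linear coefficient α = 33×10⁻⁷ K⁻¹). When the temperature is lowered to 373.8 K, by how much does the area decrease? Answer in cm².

Area coefficient ≈ 2α; |ΔT| = 68.2 K
ΔA = 2αA₀ΔT = 2(33×10⁻⁷)(17800)(68.2) = 8.01 cm²

ΔA = 8.01 cm²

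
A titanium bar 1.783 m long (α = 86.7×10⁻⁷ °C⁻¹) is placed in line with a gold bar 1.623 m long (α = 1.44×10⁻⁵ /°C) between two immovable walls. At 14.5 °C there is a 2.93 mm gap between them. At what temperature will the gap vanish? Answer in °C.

T = 90.0 °C

α₁L₁ = 1.545861×10⁻⁵ m/K, α₂L₂ = 2.33712×10⁻⁵ m/K → total 3.882981×10⁻⁵ m/K
ΔT = g/(α₁L₁+α₂L₂) = 2.93×10⁻³ / 3.882981×10⁻⁵ = 75.457 K
T = 14.5 + 75.457 = 89.957 °C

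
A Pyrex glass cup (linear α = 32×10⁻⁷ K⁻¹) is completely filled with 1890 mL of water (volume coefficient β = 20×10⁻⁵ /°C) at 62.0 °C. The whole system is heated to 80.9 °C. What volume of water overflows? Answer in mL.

6.80 mL

The cup also expands: β_container ≈ 3α = 9.6×10⁻⁶ /K
Net overflow = V₀(β_liq − 3α_cont)ΔT
β − 3α = 2.00×10⁻⁴ − 9.6×10⁻⁶ = 1.904×10⁻⁴ /K; ΔT = 18.9 K
ΔV = 1890 × 1.904×10⁻⁴ × 18.9 = 6.80 mL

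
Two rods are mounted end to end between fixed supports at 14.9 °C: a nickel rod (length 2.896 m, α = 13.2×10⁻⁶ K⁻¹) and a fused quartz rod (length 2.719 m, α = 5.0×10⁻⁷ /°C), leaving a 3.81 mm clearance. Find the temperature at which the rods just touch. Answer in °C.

α₁L₁ = 3.82272×10⁻⁵ m/K, α₂L₂ = 1.3595×10⁻⁶ m/K → total 3.95867×10⁻⁵ m/K
ΔT = g/(α₁L₁+α₂L₂) = 3.81×10⁻³ / 3.95867×10⁻⁵ = 96.24 K
T = 14.9 + 96.24 = 111.14 °C

T = 111 °C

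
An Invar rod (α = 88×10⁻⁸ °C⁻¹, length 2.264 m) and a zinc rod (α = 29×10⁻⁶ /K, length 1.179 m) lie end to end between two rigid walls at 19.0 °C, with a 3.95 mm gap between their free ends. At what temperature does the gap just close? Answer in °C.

T = 128 °C

α₁L₁ = 1.99232×10⁻⁶ m/K, α₂L₂ = 3.4191×10⁻⁵ m/K → total 3.618332×10⁻⁵ m/K
ΔT = g/(α₁L₁+α₂L₂) = 3.95×10⁻³ / 3.618332×10⁻⁵ = 109.17 K
T = 19.0 + 109.17 = 128.17 °C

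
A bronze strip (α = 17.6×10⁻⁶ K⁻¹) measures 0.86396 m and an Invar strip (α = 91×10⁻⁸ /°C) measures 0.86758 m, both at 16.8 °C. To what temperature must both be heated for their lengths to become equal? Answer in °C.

Equal length when α₁L₁ΔT − α₂L₂ΔT = L₂ − L₁ = 3.62×10⁻³ m
α₁L₁ = 1.5205696×10⁻⁵, α₂L₂ = 7.894978×10⁻⁷ → Δ(αL) = 1.44161982×10⁻⁵ m/K
ΔT = 3.62×10⁻³ / 1.44161982×10⁻⁵ = 251.106 K, so T = 16.8 + 251.106 = 267.906 °C

T = 267.9 °C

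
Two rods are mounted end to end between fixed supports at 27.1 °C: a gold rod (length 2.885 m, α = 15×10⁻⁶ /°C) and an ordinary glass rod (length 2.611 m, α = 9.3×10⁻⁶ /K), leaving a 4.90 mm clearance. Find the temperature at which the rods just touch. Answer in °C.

α₁L₁ = 4.3275×10⁻⁵ m/K, α₂L₂ = 2.42823×10⁻⁵ m/K → total 6.75573×10⁻⁵ m/K
ΔT = g/(α₁L₁+α₂L₂) = 4.90×10⁻³ / 6.75573×10⁻⁵ = 72.531 K
T = 27.1 + 72.531 = 99.631 °C

T = 99.6 °C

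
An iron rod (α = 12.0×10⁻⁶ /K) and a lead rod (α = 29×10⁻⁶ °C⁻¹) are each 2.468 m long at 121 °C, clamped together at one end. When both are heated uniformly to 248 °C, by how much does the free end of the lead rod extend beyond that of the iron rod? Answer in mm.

ΔT = 127 K
iron: ΔL = 12.0×10⁻⁶ × 2.468 m × 127 = 3.7612×10⁻³ m = 3.7612 mm
lead: ΔL = 29×10⁻⁶ × 2.468 m × 127 = 9.0896×10⁻³ m = 9.0896 mm
difference = 9.0896 − 3.7612 = 5.3284 mm

5.33 mm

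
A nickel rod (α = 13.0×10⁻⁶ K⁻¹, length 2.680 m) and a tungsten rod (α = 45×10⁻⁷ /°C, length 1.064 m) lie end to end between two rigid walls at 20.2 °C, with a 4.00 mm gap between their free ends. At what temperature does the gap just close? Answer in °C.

T = 121 °C

Gap closes when ΔL₁ + ΔL₂ = 4.00 mm = 4.00×10⁻³ m
(α₁L₁ + α₂L₂)ΔT = g
α₁L₁ + α₂L₂ = 13.0×10⁻⁶×2.680 + 45×10⁻⁷×1.064 = 3.9628×10⁻⁵ m/K
ΔT = 4.00×10⁻³ / 3.9628×10⁻⁵ = 100.94 K
T = 20.2 + 100.94 = 121.14 °C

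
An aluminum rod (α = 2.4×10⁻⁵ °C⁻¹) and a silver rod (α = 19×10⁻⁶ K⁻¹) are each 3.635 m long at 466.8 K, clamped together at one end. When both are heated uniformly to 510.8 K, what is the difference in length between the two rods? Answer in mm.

0.800 mm

ΔT = 44.0 K
aluminum: ΔL = 2.4×10⁻⁵ × 3.635 m × 44.0 = 3.8386×10⁻³ m = 3.8386 mm
silver: ΔL = 19×10⁻⁶ × 3.635 m × 44.0 = 3.0389×10⁻³ m = 3.0389 mm
difference = 3.8386 − 3.0389 = 0.7997 mm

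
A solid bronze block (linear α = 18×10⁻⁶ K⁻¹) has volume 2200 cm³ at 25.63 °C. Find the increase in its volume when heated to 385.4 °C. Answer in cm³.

ΔV = 42.7 cm³

Isotropic solid: β ≈ 3α = 5.4×10⁻⁵ /K; ΔT = 359.77 K
ΔV = 3αV₀ΔT = 3(18×10⁻⁶)(2200)(359.77) = 42.7 cm³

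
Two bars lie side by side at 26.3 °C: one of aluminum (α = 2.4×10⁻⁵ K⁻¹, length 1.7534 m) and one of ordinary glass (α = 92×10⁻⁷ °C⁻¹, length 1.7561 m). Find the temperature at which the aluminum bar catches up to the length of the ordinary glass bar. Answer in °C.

L₁(1 + α₁ΔT) = L₂(1 + α₂ΔT) ⇒ ΔT = (L₂ − L₁)/(α₁L₁ − α₂L₂)
L₂ − L₁ = 1.7561 − 1.7534 = 2.70×10⁻³ m
α₁L₁ − α₂L₂ = 2.4×10⁻⁵×1.7534 − 92×10⁻⁷×1.7561 = 2.592548×10⁻⁵ m/K
ΔT = 2.70×10⁻³ / 2.592548×10⁻⁵ = 104.145 K
T = 26.3 + 104.145 = 130.445 °C

T = 130.4 °C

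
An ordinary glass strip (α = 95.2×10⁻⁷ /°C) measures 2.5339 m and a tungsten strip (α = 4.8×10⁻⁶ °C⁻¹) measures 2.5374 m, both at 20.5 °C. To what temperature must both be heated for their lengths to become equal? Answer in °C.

L₁(1 + α₁ΔT) = L₂(1 + α₂ΔT) ⇒ ΔT = (L₂ − L₁)/(α₁L₁ − α₂L₂)
L₂ − L₁ = 2.5374 − 2.5339 = 3.50×10⁻³ m
α₁L₁ − α₂L₂ = 95.2×10⁻⁷×2.5339 − 4.8×10⁻⁶×2.5374 = 1.1943208×10⁻⁵ m/K
ΔT = 3.50×10⁻³ / 1.1943208×10⁻⁵ = 293.054 K
T = 20.5 + 293.054 = 313.554 °C

T = 313.6 °C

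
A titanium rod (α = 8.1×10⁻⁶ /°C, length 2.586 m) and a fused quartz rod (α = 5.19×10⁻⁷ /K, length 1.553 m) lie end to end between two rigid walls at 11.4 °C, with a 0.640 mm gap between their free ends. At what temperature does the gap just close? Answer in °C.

α₁L₁ = 2.09466×10⁻⁵ m/K, α₂L₂ = 8.06007×10⁻⁷ m/K → total 2.1752607×10⁻⁵ m/K
ΔT = g/(α₁L₁+α₂L₂) = 6.40×10⁻⁴ / 2.1752607×10⁻⁵ = 29.422 K
T = 11.4 + 29.422 = 40.822 °C

T = 40.8 °C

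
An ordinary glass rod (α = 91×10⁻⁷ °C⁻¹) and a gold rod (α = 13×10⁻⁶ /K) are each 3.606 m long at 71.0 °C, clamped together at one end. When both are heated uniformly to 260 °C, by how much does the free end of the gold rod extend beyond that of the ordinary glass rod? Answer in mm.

ΔT = 189.0 K
ordinary glass: ΔL = 91×10⁻⁷ × 3.606 m × 189.0 = 6.2020×10⁻³ m = 6.2020 mm
gold: ΔL = 13×10⁻⁶ × 3.606 m × 189.0 = 8.8599×10⁻³ m = 8.8599 mm
difference = 8.8599 − 6.2020 = 2.6579 mm

2.66 mm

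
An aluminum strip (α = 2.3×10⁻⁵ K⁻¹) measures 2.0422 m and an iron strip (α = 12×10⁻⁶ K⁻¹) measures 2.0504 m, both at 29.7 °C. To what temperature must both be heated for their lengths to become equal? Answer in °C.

L₁(1 + α₁ΔT) = L₂(1 + α₂ΔT) ⇒ ΔT = (L₂ − L₁)/(α₁L₁ − α₂L₂)
L₂ − L₁ = 2.0504 − 2.0422 = 8.20×10⁻³ m
α₁L₁ − α₂L₂ = 2.3×10⁻⁵×2.0422 − 12×10⁻⁶×2.0504 = 2.23658×10⁻⁵ m/K
ΔT = 8.20×10⁻³ / 2.23658×10⁻⁵ = 366.631 K
T = 29.7 + 366.631 = 396.331 °C

T = 396.3 °C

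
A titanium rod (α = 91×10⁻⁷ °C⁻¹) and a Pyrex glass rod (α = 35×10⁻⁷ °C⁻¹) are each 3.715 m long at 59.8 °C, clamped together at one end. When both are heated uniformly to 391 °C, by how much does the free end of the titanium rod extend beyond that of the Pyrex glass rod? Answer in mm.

6.89 mm

ΔT = 331.2 K
titanium: ΔL = 91×10⁻⁷ × 3.715 m × 331.2 = 1.1197×10⁻² m = 11.197 mm
Pyrex glass: ΔL = 35×10⁻⁷ × 3.715 m × 331.2 = 4.3064×10⁻³ m = 4.3064 mm
difference = 11.197 − 4.3064 = 6.8906 mm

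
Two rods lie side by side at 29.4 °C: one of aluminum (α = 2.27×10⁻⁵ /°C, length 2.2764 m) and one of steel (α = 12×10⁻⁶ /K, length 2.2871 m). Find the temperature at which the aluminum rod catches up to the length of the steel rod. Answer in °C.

L₁(1 + α₁ΔT) = L₂(1 + α₂ΔT) ⇒ ΔT = (L₂ − L₁)/(α₁L₁ − α₂L₂)
L₂ − L₁ = 2.2871 − 2.2764 = 1.07×10⁻² m
α₁L₁ − α₂L₂ = 2.27×10⁻⁵×2.2764 − 12×10⁻⁶×2.2871 = 2.422908×10⁻⁵ m/K
ΔT = 1.07×10⁻² / 2.422908×10⁻⁵ = 441.618 K
T = 29.4 + 441.618 = 471.018 °C

T = 471.0 °C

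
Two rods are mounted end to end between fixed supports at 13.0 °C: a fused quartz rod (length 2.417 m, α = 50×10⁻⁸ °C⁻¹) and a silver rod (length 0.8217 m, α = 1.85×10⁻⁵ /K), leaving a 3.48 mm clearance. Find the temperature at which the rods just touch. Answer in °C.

Gap closes when ΔL₁ + ΔL₂ = 3.48 mm = 3.48×10⁻³ m
(α₁L₁ + α₂L₂)ΔT = g
α₁L₁ + α₂L₂ = 50×10⁻⁸×2.417 + 1.85×10⁻⁵×0.8217 = 1.640995×10⁻⁵ m/K
ΔT = 3.48×10⁻³ / 1.640995×10⁻⁵ = 212.07 K
T = 13.0 + 212.07 = 225.07 °C

T = 225 °C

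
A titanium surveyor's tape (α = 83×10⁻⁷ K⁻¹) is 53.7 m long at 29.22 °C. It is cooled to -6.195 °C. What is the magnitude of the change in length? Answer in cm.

|ΔT| = |-6.195 − 29.22| = 35.415 K
ΔL = αL₀ΔT = (83×10⁻⁷)(53.7)(35.415) = 1.58×10⁻² m

ΔL = 1.58 cm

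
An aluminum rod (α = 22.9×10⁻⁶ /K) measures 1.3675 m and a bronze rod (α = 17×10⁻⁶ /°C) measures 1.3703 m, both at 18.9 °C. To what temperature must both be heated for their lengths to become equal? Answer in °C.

T = 368.0 °C

Equal length when α₁L₁ΔT − α₂L₂ΔT = L₂ − L₁ = 2.80×10⁻³ m
α₁L₁ = 3.131575×10⁻⁵, α₂L₂ = 2.32951×10⁻⁵ → Δ(αL) = 8.02065×10⁻⁶ m/K
ΔT = 2.80×10⁻³ / 8.02065×10⁻⁶ = 349.099 K, so T = 18.9 + 349.099 = 367.999 °C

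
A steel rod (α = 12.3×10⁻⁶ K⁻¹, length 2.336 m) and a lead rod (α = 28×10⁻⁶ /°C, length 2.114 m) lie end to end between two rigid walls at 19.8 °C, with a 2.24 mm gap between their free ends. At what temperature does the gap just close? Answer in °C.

T = 45.3 °C

α₁L₁ = 2.87328×10⁻⁵ m/K, α₂L₂ = 5.9192×10⁻⁵ m/K → total 8.79248×10⁻⁵ m/K
ΔT = g/(α₁L₁+α₂L₂) = 2.24×10⁻³ / 8.79248×10⁻⁵ = 25.476 K
T = 19.8 + 25.476 = 45.276 °C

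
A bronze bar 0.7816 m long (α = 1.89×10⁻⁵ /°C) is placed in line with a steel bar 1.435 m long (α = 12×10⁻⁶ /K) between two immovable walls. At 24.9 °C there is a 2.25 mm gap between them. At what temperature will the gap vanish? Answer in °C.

T = 95.2 °C

Gap closes when ΔL₁ + ΔL₂ = 2.25 mm = 2.25×10⁻³ m
(α₁L₁ + α₂L₂)ΔT = g
α₁L₁ + α₂L₂ = 1.89×10⁻⁵×0.7816 + 12×10⁻⁶×1.435 = 3.199224×10⁻⁵ m/K
ΔT = 2.25×10⁻³ / 3.199224×10⁻⁵ = 70.330 K
T = 24.9 + 70.330 = 95.230 °C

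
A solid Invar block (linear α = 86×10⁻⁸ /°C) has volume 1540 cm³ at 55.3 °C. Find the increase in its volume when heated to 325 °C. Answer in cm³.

Isotropic solid: β ≈ 3α = 2.6×10⁻⁶ /K; ΔT = 269.7 K
ΔV = 3αV₀ΔT = 3(86×10⁻⁸)(1540)(269.7) = 1.07 cm³

ΔV = 1.07 cm³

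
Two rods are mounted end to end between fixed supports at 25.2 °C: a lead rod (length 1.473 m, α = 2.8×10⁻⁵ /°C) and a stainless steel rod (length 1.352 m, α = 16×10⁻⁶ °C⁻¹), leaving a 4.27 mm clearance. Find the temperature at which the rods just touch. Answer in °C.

T = 93.1 °C

α₁L₁ = 4.1244×10⁻⁵ m/K, α₂L₂ = 2.1632×10⁻⁵ m/K → total 6.2876×10⁻⁵ m/K
ΔT = g/(α₁L₁+α₂L₂) = 4.27×10⁻³ / 6.2876×10⁻⁵ = 67.911 K
T = 25.2 + 67.911 = 93.111 °C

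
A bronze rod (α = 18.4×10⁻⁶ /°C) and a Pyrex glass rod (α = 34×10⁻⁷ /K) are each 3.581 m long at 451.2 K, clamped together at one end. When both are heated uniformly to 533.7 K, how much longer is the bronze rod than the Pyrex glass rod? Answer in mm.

4.43 mm

ΔT = 82.5 K
bronze: ΔL = 18.4×10⁻⁶ × 3.581 m × 82.5 = 5.4360×10⁻³ m = 5.4360 mm
Pyrex glass: ΔL = 34×10⁻⁷ × 3.581 m × 82.5 = 1.0045×10⁻³ m = 1.0045 mm
difference = 5.4360 − 1.0045 = 4.4315 mm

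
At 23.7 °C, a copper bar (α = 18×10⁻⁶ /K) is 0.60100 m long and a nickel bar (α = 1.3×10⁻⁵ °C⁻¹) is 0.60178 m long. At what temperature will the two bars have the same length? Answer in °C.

T = 284.1 °C

L₁(1 + α₁ΔT) = L₂(1 + α₂ΔT) ⇒ ΔT = (L₂ − L₁)/(α₁L₁ − α₂L₂)
L₂ − L₁ = 0.60178 − 0.60100 = 7.80×10⁻⁴ m
α₁L₁ − α₂L₂ = 18×10⁻⁶×0.60100 − 1.3×10⁻⁵×0.60178 = 2.99486×10⁻⁶ m/K
ΔT = 7.80×10⁻⁴ / 2.99486×10⁻⁶ = 260.446 K
T = 23.7 + 260.446 = 284.146 °C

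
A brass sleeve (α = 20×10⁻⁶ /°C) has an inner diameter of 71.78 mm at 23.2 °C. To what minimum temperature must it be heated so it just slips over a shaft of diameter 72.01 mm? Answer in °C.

T = 183 °C

Required Δd = 72.01 − 71.78 = 0.23 mm
Δd = αd₀ΔT ⇒ ΔT = Δd/(αd₀) = 0.23 / (20×10⁻⁶ × 71.78) = 160.21 K
T_min = 23.2 + 160.21 = 183.41 °C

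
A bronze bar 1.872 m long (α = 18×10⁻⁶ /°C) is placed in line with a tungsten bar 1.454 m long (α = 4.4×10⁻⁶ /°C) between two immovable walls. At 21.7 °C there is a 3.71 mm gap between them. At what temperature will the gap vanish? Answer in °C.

α₁L₁ = 3.3696×10⁻⁵ m/K, α₂L₂ = 6.3976×10⁻⁶ m/K → total 4.00936×10⁻⁵ m/K
ΔT = g/(α₁L₁+α₂L₂) = 3.71×10⁻³ / 4.00936×10⁻⁵ = 92.53 K
T = 21.7 + 92.53 = 114.23 °C

T = 114 °C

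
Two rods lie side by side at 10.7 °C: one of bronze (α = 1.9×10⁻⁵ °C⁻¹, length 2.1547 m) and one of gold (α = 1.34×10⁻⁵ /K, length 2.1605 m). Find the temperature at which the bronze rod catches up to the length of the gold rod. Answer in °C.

Equal length when α₁L₁ΔT − α₂L₂ΔT = L₂ − L₁ = 5.80×10⁻³ m
α₁L₁ = 4.09393×10⁻⁵, α₂L₂ = 2.89507×10⁻⁵ → Δ(αL) = 1.19886×10⁻⁵ m/K
ΔT = 5.80×10⁻³ / 1.19886×10⁻⁵ = 483.793 K, so T = 10.7 + 483.793 = 494.493 °C

T = 494.5 °C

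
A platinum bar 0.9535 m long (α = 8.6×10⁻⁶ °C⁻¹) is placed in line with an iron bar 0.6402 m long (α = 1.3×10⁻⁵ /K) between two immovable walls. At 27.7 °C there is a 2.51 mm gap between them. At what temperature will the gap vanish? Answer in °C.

T = 180 °C

Gap closes when ΔL₁ + ΔL₂ = 2.51 mm = 2.51×10⁻³ m
(α₁L₁ + α₂L₂)ΔT = g
α₁L₁ + α₂L₂ = 8.6×10⁻⁶×0.9535 + 1.3×10⁻⁵×0.6402 = 1.65227×10⁻⁵ m/K
ΔT = 2.51×10⁻³ / 1.65227×10⁻⁵ = 151.91 K
T = 27.7 + 151.91 = 179.61 °C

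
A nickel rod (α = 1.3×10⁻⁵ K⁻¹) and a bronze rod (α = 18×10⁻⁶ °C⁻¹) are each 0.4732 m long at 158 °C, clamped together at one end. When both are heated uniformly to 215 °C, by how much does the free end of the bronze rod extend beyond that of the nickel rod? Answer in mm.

0.135 mm

ΔT = 57 K
nickel: ΔL = 1.3×10⁻⁵ × 0.4732 m × 57 = 3.5064×10⁻⁴ m = 0.35064 mm
bronze: ΔL = 18×10⁻⁶ × 0.4732 m × 57 = 4.8550×10⁻⁴ m = 0.48550 mm
difference = 0.48550 − 0.35064 = 0.13486 mm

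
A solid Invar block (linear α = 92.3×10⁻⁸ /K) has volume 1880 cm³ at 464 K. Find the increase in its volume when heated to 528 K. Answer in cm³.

ΔV = 0.333 cm³

Isotropic solid: β ≈ 3α = 2.8×10⁻⁶ /K; ΔT = 64 K
ΔV = 3αV₀ΔT = 3(92.3×10⁻⁸)(1880)(64) = 0.333 cm³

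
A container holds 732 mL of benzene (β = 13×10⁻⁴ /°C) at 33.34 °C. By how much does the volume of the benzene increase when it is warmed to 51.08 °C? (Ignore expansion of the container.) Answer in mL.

|ΔT| = |51.08 − 33.34| = 17.74 K
ΔV = βV₀ΔT = (13×10⁻⁴)(732)(17.74) = 16.9 mL

ΔV = 16.9 mL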